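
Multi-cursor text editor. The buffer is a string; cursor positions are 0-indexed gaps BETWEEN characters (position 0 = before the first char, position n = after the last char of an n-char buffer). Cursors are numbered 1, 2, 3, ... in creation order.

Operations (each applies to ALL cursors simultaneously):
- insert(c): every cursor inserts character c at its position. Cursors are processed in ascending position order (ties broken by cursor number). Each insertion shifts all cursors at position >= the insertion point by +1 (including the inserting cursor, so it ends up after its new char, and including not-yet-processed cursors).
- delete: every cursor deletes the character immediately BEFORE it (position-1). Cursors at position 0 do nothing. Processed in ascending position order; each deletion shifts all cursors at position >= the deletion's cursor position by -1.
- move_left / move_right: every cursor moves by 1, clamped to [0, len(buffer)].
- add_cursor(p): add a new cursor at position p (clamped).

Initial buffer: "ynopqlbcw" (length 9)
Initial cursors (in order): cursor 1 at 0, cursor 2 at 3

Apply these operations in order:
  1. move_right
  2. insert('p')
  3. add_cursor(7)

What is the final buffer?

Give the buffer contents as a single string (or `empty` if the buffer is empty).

After op 1 (move_right): buffer="ynopqlbcw" (len 9), cursors c1@1 c2@4, authorship .........
After op 2 (insert('p')): buffer="ypnoppqlbcw" (len 11), cursors c1@2 c2@6, authorship .1...2.....
After op 3 (add_cursor(7)): buffer="ypnoppqlbcw" (len 11), cursors c1@2 c2@6 c3@7, authorship .1...2.....

Answer: ypnoppqlbcw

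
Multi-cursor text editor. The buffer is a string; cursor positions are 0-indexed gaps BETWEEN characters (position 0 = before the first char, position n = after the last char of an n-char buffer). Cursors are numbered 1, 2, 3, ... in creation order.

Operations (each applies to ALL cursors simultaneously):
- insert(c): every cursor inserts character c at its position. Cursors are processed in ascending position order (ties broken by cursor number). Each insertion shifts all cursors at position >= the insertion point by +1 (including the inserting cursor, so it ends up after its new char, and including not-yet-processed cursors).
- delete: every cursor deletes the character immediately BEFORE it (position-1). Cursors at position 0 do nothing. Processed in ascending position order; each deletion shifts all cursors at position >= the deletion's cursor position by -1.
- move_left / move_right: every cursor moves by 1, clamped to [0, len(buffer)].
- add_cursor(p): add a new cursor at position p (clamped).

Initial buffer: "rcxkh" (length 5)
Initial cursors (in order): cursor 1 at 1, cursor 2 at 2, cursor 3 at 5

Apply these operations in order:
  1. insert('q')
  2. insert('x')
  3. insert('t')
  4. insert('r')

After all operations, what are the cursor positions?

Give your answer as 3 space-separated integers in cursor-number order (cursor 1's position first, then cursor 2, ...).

After op 1 (insert('q')): buffer="rqcqxkhq" (len 8), cursors c1@2 c2@4 c3@8, authorship .1.2...3
After op 2 (insert('x')): buffer="rqxcqxxkhqx" (len 11), cursors c1@3 c2@6 c3@11, authorship .11.22...33
After op 3 (insert('t')): buffer="rqxtcqxtxkhqxt" (len 14), cursors c1@4 c2@8 c3@14, authorship .111.222...333
After op 4 (insert('r')): buffer="rqxtrcqxtrxkhqxtr" (len 17), cursors c1@5 c2@10 c3@17, authorship .1111.2222...3333

Answer: 5 10 17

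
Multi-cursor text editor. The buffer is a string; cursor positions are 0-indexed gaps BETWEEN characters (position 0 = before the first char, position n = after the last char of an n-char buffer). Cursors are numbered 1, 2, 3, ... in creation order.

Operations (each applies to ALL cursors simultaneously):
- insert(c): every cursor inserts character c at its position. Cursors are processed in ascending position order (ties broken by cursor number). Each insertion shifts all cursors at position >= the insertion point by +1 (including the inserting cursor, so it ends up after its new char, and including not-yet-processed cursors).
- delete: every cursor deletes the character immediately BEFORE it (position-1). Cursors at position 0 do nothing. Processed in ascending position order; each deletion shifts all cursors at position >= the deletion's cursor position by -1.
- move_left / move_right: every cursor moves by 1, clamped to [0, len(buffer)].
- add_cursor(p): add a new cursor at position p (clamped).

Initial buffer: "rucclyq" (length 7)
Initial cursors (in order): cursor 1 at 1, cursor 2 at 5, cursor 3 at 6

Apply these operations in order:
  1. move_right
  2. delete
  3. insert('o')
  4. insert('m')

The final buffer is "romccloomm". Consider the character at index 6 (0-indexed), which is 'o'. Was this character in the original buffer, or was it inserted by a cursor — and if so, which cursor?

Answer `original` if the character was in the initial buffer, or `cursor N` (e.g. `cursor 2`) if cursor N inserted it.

After op 1 (move_right): buffer="rucclyq" (len 7), cursors c1@2 c2@6 c3@7, authorship .......
After op 2 (delete): buffer="rccl" (len 4), cursors c1@1 c2@4 c3@4, authorship ....
After op 3 (insert('o')): buffer="roccloo" (len 7), cursors c1@2 c2@7 c3@7, authorship .1...23
After op 4 (insert('m')): buffer="romccloomm" (len 10), cursors c1@3 c2@10 c3@10, authorship .11...2323
Authorship (.=original, N=cursor N): . 1 1 . . . 2 3 2 3
Index 6: author = 2

Answer: cursor 2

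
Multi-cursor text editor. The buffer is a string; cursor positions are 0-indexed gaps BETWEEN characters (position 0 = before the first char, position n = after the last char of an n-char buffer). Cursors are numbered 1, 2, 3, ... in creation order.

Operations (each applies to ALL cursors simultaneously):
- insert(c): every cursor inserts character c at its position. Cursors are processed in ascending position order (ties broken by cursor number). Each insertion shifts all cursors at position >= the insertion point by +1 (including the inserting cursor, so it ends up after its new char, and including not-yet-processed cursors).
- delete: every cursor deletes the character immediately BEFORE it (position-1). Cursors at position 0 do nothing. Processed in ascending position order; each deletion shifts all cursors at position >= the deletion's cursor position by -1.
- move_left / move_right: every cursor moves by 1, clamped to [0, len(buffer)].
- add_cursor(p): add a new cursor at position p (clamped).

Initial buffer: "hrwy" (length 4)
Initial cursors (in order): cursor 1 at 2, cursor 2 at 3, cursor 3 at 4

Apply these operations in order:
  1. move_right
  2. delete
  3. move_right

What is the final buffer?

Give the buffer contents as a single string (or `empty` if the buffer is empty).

Answer: h

Derivation:
After op 1 (move_right): buffer="hrwy" (len 4), cursors c1@3 c2@4 c3@4, authorship ....
After op 2 (delete): buffer="h" (len 1), cursors c1@1 c2@1 c3@1, authorship .
After op 3 (move_right): buffer="h" (len 1), cursors c1@1 c2@1 c3@1, authorship .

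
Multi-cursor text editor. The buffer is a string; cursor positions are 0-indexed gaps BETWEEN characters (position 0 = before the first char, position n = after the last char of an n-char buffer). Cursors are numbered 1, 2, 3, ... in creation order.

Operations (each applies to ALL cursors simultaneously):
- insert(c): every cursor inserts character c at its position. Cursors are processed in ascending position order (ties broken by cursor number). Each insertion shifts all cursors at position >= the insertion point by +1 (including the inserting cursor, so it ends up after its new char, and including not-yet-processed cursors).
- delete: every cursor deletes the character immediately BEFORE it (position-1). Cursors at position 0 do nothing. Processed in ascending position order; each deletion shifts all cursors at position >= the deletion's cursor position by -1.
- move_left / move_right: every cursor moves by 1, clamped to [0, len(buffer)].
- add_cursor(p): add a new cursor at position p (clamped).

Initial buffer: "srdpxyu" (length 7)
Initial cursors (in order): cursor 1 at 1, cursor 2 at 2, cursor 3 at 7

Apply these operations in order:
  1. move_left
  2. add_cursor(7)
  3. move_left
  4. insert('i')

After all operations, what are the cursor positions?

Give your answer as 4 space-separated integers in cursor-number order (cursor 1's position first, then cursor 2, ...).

Answer: 2 2 8 10

Derivation:
After op 1 (move_left): buffer="srdpxyu" (len 7), cursors c1@0 c2@1 c3@6, authorship .......
After op 2 (add_cursor(7)): buffer="srdpxyu" (len 7), cursors c1@0 c2@1 c3@6 c4@7, authorship .......
After op 3 (move_left): buffer="srdpxyu" (len 7), cursors c1@0 c2@0 c3@5 c4@6, authorship .......
After op 4 (insert('i')): buffer="iisrdpxiyiu" (len 11), cursors c1@2 c2@2 c3@8 c4@10, authorship 12.....3.4.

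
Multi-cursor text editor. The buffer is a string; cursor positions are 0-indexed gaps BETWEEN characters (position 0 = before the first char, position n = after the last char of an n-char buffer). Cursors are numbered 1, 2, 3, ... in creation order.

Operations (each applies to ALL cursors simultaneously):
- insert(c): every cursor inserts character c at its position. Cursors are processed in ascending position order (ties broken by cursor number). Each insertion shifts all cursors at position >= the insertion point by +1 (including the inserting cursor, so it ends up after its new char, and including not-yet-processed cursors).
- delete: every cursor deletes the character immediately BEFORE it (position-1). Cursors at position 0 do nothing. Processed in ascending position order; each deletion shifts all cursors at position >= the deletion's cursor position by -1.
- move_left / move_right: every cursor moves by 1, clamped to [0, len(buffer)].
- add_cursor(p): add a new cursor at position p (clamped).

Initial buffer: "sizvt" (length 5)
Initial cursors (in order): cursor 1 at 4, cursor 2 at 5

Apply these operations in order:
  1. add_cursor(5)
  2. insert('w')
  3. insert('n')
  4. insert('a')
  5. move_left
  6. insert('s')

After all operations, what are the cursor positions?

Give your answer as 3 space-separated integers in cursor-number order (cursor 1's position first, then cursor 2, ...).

Answer: 7 16 16

Derivation:
After op 1 (add_cursor(5)): buffer="sizvt" (len 5), cursors c1@4 c2@5 c3@5, authorship .....
After op 2 (insert('w')): buffer="sizvwtww" (len 8), cursors c1@5 c2@8 c3@8, authorship ....1.23
After op 3 (insert('n')): buffer="sizvwntwwnn" (len 11), cursors c1@6 c2@11 c3@11, authorship ....11.2323
After op 4 (insert('a')): buffer="sizvwnatwwnnaa" (len 14), cursors c1@7 c2@14 c3@14, authorship ....111.232323
After op 5 (move_left): buffer="sizvwnatwwnnaa" (len 14), cursors c1@6 c2@13 c3@13, authorship ....111.232323
After op 6 (insert('s')): buffer="sizvwnsatwwnnassa" (len 17), cursors c1@7 c2@16 c3@16, authorship ....1111.23232233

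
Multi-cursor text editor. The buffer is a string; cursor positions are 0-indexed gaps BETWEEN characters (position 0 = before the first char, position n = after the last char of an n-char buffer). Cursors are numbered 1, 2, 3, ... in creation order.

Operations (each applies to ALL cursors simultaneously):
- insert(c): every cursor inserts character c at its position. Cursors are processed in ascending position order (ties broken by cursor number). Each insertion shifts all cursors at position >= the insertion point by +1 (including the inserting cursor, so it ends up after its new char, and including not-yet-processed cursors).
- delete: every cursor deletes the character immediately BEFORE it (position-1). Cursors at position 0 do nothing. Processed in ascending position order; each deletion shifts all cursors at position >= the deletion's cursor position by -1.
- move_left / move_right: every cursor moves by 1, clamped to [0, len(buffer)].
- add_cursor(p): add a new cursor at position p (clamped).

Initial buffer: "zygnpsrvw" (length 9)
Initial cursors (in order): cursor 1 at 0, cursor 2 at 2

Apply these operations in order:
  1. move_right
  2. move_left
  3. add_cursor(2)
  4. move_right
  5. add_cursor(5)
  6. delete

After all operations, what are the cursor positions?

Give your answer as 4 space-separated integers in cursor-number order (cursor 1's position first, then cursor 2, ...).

After op 1 (move_right): buffer="zygnpsrvw" (len 9), cursors c1@1 c2@3, authorship .........
After op 2 (move_left): buffer="zygnpsrvw" (len 9), cursors c1@0 c2@2, authorship .........
After op 3 (add_cursor(2)): buffer="zygnpsrvw" (len 9), cursors c1@0 c2@2 c3@2, authorship .........
After op 4 (move_right): buffer="zygnpsrvw" (len 9), cursors c1@1 c2@3 c3@3, authorship .........
After op 5 (add_cursor(5)): buffer="zygnpsrvw" (len 9), cursors c1@1 c2@3 c3@3 c4@5, authorship .........
After op 6 (delete): buffer="nsrvw" (len 5), cursors c1@0 c2@0 c3@0 c4@1, authorship .....

Answer: 0 0 0 1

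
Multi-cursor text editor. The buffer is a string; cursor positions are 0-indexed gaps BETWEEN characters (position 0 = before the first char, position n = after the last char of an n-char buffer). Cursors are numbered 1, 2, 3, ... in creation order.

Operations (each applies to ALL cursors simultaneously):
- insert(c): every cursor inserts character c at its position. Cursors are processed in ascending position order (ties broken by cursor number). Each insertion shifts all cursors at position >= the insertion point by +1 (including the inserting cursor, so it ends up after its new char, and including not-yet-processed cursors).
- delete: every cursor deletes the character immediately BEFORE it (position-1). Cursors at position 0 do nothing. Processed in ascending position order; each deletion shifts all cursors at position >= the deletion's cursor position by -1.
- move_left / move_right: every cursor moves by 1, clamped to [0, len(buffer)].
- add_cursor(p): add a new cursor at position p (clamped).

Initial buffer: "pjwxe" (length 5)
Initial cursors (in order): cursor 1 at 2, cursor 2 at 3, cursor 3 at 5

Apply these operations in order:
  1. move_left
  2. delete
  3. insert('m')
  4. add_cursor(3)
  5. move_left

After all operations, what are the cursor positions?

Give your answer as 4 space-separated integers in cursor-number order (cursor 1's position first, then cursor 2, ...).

After op 1 (move_left): buffer="pjwxe" (len 5), cursors c1@1 c2@2 c3@4, authorship .....
After op 2 (delete): buffer="we" (len 2), cursors c1@0 c2@0 c3@1, authorship ..
After op 3 (insert('m')): buffer="mmwme" (len 5), cursors c1@2 c2@2 c3@4, authorship 12.3.
After op 4 (add_cursor(3)): buffer="mmwme" (len 5), cursors c1@2 c2@2 c4@3 c3@4, authorship 12.3.
After op 5 (move_left): buffer="mmwme" (len 5), cursors c1@1 c2@1 c4@2 c3@3, authorship 12.3.

Answer: 1 1 3 2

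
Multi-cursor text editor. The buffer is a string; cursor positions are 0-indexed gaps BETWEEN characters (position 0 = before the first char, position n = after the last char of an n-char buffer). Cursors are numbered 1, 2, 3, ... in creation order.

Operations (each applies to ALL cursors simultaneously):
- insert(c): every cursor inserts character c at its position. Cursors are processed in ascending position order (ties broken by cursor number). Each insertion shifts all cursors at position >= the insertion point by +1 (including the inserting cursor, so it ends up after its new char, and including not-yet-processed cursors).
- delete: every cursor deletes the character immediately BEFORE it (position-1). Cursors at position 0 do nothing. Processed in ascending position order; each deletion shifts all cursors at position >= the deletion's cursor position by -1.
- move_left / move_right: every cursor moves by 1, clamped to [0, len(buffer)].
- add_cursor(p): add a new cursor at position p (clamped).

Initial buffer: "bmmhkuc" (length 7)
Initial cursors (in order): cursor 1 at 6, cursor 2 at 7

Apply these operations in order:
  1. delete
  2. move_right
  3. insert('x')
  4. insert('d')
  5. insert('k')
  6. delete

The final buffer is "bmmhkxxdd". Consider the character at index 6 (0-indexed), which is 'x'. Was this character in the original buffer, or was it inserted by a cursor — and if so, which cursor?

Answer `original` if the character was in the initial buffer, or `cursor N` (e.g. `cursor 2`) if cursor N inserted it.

Answer: cursor 2

Derivation:
After op 1 (delete): buffer="bmmhk" (len 5), cursors c1@5 c2@5, authorship .....
After op 2 (move_right): buffer="bmmhk" (len 5), cursors c1@5 c2@5, authorship .....
After op 3 (insert('x')): buffer="bmmhkxx" (len 7), cursors c1@7 c2@7, authorship .....12
After op 4 (insert('d')): buffer="bmmhkxxdd" (len 9), cursors c1@9 c2@9, authorship .....1212
After op 5 (insert('k')): buffer="bmmhkxxddkk" (len 11), cursors c1@11 c2@11, authorship .....121212
After op 6 (delete): buffer="bmmhkxxdd" (len 9), cursors c1@9 c2@9, authorship .....1212
Authorship (.=original, N=cursor N): . . . . . 1 2 1 2
Index 6: author = 2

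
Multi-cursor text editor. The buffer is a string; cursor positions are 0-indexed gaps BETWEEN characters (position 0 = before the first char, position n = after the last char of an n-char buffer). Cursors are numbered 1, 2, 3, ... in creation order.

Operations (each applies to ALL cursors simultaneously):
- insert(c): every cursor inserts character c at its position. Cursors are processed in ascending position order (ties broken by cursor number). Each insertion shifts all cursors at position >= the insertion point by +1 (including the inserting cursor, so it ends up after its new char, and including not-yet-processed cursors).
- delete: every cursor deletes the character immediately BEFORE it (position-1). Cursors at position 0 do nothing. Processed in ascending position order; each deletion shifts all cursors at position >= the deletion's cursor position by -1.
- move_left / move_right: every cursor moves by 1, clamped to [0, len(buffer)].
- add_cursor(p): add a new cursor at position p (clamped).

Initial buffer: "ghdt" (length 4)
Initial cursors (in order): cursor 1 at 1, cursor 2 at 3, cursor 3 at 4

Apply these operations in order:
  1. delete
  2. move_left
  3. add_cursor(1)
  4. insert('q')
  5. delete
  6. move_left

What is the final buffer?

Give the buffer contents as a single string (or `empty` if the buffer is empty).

After op 1 (delete): buffer="h" (len 1), cursors c1@0 c2@1 c3@1, authorship .
After op 2 (move_left): buffer="h" (len 1), cursors c1@0 c2@0 c3@0, authorship .
After op 3 (add_cursor(1)): buffer="h" (len 1), cursors c1@0 c2@0 c3@0 c4@1, authorship .
After op 4 (insert('q')): buffer="qqqhq" (len 5), cursors c1@3 c2@3 c3@3 c4@5, authorship 123.4
After op 5 (delete): buffer="h" (len 1), cursors c1@0 c2@0 c3@0 c4@1, authorship .
After op 6 (move_left): buffer="h" (len 1), cursors c1@0 c2@0 c3@0 c4@0, authorship .

Answer: h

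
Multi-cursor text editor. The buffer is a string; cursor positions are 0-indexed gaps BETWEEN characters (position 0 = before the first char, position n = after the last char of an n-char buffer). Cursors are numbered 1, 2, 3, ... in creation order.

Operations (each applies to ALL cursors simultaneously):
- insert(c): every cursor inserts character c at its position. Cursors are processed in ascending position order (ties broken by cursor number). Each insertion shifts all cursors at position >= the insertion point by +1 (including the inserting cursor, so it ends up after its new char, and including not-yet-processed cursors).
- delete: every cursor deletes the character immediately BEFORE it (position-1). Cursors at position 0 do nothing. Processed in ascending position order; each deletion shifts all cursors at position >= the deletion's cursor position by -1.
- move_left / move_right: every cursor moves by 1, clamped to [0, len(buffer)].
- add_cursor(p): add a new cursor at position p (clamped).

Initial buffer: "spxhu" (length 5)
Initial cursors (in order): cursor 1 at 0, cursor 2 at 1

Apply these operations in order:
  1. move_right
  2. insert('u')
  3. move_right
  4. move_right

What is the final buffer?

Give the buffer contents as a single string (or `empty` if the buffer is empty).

Answer: supuxhu

Derivation:
After op 1 (move_right): buffer="spxhu" (len 5), cursors c1@1 c2@2, authorship .....
After op 2 (insert('u')): buffer="supuxhu" (len 7), cursors c1@2 c2@4, authorship .1.2...
After op 3 (move_right): buffer="supuxhu" (len 7), cursors c1@3 c2@5, authorship .1.2...
After op 4 (move_right): buffer="supuxhu" (len 7), cursors c1@4 c2@6, authorship .1.2...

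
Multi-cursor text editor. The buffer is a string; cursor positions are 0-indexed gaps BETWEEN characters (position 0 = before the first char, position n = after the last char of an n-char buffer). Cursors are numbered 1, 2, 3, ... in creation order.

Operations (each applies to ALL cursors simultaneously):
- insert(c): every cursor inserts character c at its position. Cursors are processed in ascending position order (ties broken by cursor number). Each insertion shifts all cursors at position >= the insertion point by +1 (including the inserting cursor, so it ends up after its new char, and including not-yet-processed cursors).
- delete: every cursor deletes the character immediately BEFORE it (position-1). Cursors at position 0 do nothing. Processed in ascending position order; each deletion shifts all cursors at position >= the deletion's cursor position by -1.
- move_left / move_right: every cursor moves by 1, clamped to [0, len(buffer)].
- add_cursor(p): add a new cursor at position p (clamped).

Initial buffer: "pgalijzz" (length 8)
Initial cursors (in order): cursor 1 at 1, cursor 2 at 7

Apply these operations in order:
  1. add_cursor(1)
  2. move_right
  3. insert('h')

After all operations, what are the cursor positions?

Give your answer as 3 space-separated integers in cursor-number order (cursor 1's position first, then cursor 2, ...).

After op 1 (add_cursor(1)): buffer="pgalijzz" (len 8), cursors c1@1 c3@1 c2@7, authorship ........
After op 2 (move_right): buffer="pgalijzz" (len 8), cursors c1@2 c3@2 c2@8, authorship ........
After op 3 (insert('h')): buffer="pghhalijzzh" (len 11), cursors c1@4 c3@4 c2@11, authorship ..13......2

Answer: 4 11 4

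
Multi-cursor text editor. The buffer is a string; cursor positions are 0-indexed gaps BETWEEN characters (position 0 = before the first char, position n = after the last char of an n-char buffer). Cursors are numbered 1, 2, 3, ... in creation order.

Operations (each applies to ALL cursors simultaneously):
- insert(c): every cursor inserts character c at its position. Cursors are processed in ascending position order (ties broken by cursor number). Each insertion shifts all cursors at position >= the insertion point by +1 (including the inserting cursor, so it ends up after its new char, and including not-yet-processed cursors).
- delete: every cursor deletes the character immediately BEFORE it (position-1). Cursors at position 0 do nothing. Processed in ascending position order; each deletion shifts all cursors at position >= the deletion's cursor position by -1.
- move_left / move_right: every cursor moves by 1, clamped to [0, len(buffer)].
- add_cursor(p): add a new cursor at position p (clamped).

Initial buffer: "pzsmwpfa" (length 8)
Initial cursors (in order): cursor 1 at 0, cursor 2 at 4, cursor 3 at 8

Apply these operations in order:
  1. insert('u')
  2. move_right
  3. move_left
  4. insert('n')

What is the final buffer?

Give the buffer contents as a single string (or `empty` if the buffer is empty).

Answer: unpzsmunwpfanu

Derivation:
After op 1 (insert('u')): buffer="upzsmuwpfau" (len 11), cursors c1@1 c2@6 c3@11, authorship 1....2....3
After op 2 (move_right): buffer="upzsmuwpfau" (len 11), cursors c1@2 c2@7 c3@11, authorship 1....2....3
After op 3 (move_left): buffer="upzsmuwpfau" (len 11), cursors c1@1 c2@6 c3@10, authorship 1....2....3
After op 4 (insert('n')): buffer="unpzsmunwpfanu" (len 14), cursors c1@2 c2@8 c3@13, authorship 11....22....33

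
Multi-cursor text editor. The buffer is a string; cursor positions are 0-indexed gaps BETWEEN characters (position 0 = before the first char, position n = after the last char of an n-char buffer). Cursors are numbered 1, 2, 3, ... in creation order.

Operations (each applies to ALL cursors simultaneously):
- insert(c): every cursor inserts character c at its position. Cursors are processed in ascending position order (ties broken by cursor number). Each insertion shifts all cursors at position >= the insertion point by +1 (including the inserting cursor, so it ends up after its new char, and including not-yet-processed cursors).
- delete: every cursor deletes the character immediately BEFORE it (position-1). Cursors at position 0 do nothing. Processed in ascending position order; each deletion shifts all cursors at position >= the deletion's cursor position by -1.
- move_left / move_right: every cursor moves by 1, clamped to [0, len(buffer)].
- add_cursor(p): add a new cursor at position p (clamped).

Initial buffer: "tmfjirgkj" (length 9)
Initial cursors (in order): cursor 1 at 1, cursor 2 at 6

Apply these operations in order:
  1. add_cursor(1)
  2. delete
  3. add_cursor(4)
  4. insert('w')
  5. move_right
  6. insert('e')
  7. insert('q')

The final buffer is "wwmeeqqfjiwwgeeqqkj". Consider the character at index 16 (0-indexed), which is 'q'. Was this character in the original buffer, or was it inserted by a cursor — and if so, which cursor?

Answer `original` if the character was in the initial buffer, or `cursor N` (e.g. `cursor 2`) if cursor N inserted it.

After op 1 (add_cursor(1)): buffer="tmfjirgkj" (len 9), cursors c1@1 c3@1 c2@6, authorship .........
After op 2 (delete): buffer="mfjigkj" (len 7), cursors c1@0 c3@0 c2@4, authorship .......
After op 3 (add_cursor(4)): buffer="mfjigkj" (len 7), cursors c1@0 c3@0 c2@4 c4@4, authorship .......
After op 4 (insert('w')): buffer="wwmfjiwwgkj" (len 11), cursors c1@2 c3@2 c2@8 c4@8, authorship 13....24...
After op 5 (move_right): buffer="wwmfjiwwgkj" (len 11), cursors c1@3 c3@3 c2@9 c4@9, authorship 13....24...
After op 6 (insert('e')): buffer="wwmeefjiwwgeekj" (len 15), cursors c1@5 c3@5 c2@13 c4@13, authorship 13.13...24.24..
After op 7 (insert('q')): buffer="wwmeeqqfjiwwgeeqqkj" (len 19), cursors c1@7 c3@7 c2@17 c4@17, authorship 13.1313...24.2424..
Authorship (.=original, N=cursor N): 1 3 . 1 3 1 3 . . . 2 4 . 2 4 2 4 . .
Index 16: author = 4

Answer: cursor 4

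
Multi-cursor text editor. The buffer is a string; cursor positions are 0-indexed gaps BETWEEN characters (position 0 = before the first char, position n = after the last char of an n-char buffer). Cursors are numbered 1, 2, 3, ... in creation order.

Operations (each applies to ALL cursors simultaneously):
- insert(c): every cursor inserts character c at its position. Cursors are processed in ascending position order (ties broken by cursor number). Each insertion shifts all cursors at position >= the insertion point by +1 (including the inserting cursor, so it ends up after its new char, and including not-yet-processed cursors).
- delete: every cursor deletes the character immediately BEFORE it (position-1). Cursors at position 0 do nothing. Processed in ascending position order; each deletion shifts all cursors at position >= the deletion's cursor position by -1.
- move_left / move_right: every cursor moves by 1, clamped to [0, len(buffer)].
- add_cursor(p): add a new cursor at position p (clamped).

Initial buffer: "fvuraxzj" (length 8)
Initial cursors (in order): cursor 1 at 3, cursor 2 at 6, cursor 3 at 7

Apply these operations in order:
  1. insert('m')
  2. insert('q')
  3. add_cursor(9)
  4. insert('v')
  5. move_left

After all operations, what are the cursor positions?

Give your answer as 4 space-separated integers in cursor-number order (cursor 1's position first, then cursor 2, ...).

Answer: 5 12 16 10

Derivation:
After op 1 (insert('m')): buffer="fvumraxmzmj" (len 11), cursors c1@4 c2@8 c3@10, authorship ...1...2.3.
After op 2 (insert('q')): buffer="fvumqraxmqzmqj" (len 14), cursors c1@5 c2@10 c3@13, authorship ...11...22.33.
After op 3 (add_cursor(9)): buffer="fvumqraxmqzmqj" (len 14), cursors c1@5 c4@9 c2@10 c3@13, authorship ...11...22.33.
After op 4 (insert('v')): buffer="fvumqvraxmvqvzmqvj" (len 18), cursors c1@6 c4@11 c2@13 c3@17, authorship ...111...2422.333.
After op 5 (move_left): buffer="fvumqvraxmvqvzmqvj" (len 18), cursors c1@5 c4@10 c2@12 c3@16, authorship ...111...2422.333.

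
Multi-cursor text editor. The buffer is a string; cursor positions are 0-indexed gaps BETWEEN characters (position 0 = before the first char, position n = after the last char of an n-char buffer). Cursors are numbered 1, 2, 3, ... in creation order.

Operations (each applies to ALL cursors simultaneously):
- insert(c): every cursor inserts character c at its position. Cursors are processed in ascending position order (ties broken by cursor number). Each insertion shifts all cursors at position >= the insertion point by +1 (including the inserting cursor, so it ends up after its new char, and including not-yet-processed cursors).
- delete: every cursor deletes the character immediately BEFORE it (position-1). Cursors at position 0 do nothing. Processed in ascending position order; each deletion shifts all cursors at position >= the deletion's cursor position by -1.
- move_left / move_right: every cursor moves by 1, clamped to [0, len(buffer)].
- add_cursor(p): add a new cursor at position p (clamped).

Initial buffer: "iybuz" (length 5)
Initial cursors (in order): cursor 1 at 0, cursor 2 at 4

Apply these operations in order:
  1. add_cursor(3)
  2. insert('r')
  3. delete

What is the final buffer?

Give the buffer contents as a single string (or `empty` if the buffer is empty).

Answer: iybuz

Derivation:
After op 1 (add_cursor(3)): buffer="iybuz" (len 5), cursors c1@0 c3@3 c2@4, authorship .....
After op 2 (insert('r')): buffer="riybrurz" (len 8), cursors c1@1 c3@5 c2@7, authorship 1...3.2.
After op 3 (delete): buffer="iybuz" (len 5), cursors c1@0 c3@3 c2@4, authorship .....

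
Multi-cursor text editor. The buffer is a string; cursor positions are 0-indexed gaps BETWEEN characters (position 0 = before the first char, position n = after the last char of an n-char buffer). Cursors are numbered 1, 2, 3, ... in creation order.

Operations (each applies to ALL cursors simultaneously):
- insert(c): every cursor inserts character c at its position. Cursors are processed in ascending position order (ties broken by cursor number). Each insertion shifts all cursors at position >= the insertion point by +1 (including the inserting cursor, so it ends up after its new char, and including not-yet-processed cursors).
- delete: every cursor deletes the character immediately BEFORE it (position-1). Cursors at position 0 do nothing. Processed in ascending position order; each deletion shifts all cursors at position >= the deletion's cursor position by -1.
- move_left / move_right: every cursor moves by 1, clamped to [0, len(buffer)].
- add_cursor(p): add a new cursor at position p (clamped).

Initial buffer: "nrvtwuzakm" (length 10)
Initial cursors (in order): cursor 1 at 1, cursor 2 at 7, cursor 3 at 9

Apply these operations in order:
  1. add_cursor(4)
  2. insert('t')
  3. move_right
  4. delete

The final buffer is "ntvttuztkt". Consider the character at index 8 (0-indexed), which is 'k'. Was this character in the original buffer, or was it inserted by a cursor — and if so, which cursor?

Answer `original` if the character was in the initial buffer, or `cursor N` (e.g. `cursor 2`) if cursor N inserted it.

Answer: original

Derivation:
After op 1 (add_cursor(4)): buffer="nrvtwuzakm" (len 10), cursors c1@1 c4@4 c2@7 c3@9, authorship ..........
After op 2 (insert('t')): buffer="ntrvttwuztaktm" (len 14), cursors c1@2 c4@6 c2@10 c3@13, authorship .1...4...2..3.
After op 3 (move_right): buffer="ntrvttwuztaktm" (len 14), cursors c1@3 c4@7 c2@11 c3@14, authorship .1...4...2..3.
After op 4 (delete): buffer="ntvttuztkt" (len 10), cursors c1@2 c4@5 c2@8 c3@10, authorship .1..4..2.3
Authorship (.=original, N=cursor N): . 1 . . 4 . . 2 . 3
Index 8: author = original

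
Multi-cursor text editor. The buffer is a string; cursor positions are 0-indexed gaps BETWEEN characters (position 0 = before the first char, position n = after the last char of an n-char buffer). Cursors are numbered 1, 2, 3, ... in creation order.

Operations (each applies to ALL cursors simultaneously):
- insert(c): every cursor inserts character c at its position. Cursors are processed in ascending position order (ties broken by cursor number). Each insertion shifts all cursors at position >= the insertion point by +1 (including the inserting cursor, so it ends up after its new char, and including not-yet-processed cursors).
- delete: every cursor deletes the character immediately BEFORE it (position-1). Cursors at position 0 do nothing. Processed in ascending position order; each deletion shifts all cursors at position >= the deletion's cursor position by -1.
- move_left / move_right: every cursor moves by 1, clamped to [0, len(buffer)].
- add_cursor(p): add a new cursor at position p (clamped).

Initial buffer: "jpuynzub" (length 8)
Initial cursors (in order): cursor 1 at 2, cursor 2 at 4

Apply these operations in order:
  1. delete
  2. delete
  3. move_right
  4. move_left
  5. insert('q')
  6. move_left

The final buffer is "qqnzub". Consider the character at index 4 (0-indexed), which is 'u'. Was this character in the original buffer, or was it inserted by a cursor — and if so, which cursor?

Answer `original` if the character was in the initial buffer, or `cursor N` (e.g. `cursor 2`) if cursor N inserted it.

After op 1 (delete): buffer="junzub" (len 6), cursors c1@1 c2@2, authorship ......
After op 2 (delete): buffer="nzub" (len 4), cursors c1@0 c2@0, authorship ....
After op 3 (move_right): buffer="nzub" (len 4), cursors c1@1 c2@1, authorship ....
After op 4 (move_left): buffer="nzub" (len 4), cursors c1@0 c2@0, authorship ....
After op 5 (insert('q')): buffer="qqnzub" (len 6), cursors c1@2 c2@2, authorship 12....
After op 6 (move_left): buffer="qqnzub" (len 6), cursors c1@1 c2@1, authorship 12....
Authorship (.=original, N=cursor N): 1 2 . . . .
Index 4: author = original

Answer: original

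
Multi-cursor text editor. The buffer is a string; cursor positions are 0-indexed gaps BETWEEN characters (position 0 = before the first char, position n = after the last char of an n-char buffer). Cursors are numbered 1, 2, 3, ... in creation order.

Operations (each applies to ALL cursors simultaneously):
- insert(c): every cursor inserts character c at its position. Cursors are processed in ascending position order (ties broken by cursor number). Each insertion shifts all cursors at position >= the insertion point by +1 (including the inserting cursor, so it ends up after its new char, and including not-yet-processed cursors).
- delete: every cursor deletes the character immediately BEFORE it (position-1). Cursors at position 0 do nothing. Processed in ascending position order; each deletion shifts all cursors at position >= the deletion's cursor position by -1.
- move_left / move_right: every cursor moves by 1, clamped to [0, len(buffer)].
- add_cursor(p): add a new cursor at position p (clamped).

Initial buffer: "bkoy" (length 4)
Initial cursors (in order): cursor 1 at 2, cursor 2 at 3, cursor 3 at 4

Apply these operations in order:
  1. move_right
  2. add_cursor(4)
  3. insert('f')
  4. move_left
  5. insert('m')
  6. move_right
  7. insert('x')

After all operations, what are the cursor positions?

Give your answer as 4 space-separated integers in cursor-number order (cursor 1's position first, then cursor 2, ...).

After op 1 (move_right): buffer="bkoy" (len 4), cursors c1@3 c2@4 c3@4, authorship ....
After op 2 (add_cursor(4)): buffer="bkoy" (len 4), cursors c1@3 c2@4 c3@4 c4@4, authorship ....
After op 3 (insert('f')): buffer="bkofyfff" (len 8), cursors c1@4 c2@8 c3@8 c4@8, authorship ...1.234
After op 4 (move_left): buffer="bkofyfff" (len 8), cursors c1@3 c2@7 c3@7 c4@7, authorship ...1.234
After op 5 (insert('m')): buffer="bkomfyffmmmf" (len 12), cursors c1@4 c2@11 c3@11 c4@11, authorship ...11.232344
After op 6 (move_right): buffer="bkomfyffmmmf" (len 12), cursors c1@5 c2@12 c3@12 c4@12, authorship ...11.232344
After op 7 (insert('x')): buffer="bkomfxyffmmmfxxx" (len 16), cursors c1@6 c2@16 c3@16 c4@16, authorship ...111.232344234

Answer: 6 16 16 16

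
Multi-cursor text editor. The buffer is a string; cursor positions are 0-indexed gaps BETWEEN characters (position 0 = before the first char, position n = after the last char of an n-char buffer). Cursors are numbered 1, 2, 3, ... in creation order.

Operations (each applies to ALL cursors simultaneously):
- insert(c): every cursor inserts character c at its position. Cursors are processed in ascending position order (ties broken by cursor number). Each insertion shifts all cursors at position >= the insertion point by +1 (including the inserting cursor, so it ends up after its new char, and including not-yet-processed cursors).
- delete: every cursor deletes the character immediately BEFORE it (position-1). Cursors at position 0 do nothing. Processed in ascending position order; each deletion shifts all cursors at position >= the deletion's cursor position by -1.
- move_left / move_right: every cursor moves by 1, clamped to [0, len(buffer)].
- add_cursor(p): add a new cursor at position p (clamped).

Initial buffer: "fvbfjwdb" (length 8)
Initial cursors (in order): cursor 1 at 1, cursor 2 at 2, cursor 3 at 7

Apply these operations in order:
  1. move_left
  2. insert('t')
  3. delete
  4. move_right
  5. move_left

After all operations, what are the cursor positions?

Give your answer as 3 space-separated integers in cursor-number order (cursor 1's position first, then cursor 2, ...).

After op 1 (move_left): buffer="fvbfjwdb" (len 8), cursors c1@0 c2@1 c3@6, authorship ........
After op 2 (insert('t')): buffer="tftvbfjwtdb" (len 11), cursors c1@1 c2@3 c3@9, authorship 1.2.....3..
After op 3 (delete): buffer="fvbfjwdb" (len 8), cursors c1@0 c2@1 c3@6, authorship ........
After op 4 (move_right): buffer="fvbfjwdb" (len 8), cursors c1@1 c2@2 c3@7, authorship ........
After op 5 (move_left): buffer="fvbfjwdb" (len 8), cursors c1@0 c2@1 c3@6, authorship ........

Answer: 0 1 6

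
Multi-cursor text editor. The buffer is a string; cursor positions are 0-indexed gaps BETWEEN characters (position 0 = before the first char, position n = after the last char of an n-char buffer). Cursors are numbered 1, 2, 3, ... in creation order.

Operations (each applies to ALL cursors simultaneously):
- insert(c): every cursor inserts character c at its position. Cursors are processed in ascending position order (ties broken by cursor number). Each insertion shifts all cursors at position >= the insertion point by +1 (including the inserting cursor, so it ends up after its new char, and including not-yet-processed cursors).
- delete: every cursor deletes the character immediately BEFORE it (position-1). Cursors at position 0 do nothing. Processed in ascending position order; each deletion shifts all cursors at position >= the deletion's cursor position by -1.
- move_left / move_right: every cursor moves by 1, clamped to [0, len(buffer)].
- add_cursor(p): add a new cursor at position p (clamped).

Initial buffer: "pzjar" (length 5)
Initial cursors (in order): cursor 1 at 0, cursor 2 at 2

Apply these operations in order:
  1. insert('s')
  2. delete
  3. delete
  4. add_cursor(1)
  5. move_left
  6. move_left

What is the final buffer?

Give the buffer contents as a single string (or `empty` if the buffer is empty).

After op 1 (insert('s')): buffer="spzsjar" (len 7), cursors c1@1 c2@4, authorship 1..2...
After op 2 (delete): buffer="pzjar" (len 5), cursors c1@0 c2@2, authorship .....
After op 3 (delete): buffer="pjar" (len 4), cursors c1@0 c2@1, authorship ....
After op 4 (add_cursor(1)): buffer="pjar" (len 4), cursors c1@0 c2@1 c3@1, authorship ....
After op 5 (move_left): buffer="pjar" (len 4), cursors c1@0 c2@0 c3@0, authorship ....
After op 6 (move_left): buffer="pjar" (len 4), cursors c1@0 c2@0 c3@0, authorship ....

Answer: pjar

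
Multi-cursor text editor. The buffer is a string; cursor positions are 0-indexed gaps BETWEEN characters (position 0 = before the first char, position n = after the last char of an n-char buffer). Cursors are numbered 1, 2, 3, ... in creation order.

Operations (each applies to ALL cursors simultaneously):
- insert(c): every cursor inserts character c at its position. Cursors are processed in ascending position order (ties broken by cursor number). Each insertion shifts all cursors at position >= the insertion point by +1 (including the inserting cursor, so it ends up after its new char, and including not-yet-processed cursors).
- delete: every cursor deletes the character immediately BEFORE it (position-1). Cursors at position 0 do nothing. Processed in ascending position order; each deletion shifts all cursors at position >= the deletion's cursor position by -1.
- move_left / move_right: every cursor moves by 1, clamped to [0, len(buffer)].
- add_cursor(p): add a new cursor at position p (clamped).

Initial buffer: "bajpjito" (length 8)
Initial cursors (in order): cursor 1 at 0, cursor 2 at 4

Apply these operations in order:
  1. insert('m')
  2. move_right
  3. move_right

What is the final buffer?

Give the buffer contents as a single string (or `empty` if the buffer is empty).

After op 1 (insert('m')): buffer="mbajpmjito" (len 10), cursors c1@1 c2@6, authorship 1....2....
After op 2 (move_right): buffer="mbajpmjito" (len 10), cursors c1@2 c2@7, authorship 1....2....
After op 3 (move_right): buffer="mbajpmjito" (len 10), cursors c1@3 c2@8, authorship 1....2....

Answer: mbajpmjito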